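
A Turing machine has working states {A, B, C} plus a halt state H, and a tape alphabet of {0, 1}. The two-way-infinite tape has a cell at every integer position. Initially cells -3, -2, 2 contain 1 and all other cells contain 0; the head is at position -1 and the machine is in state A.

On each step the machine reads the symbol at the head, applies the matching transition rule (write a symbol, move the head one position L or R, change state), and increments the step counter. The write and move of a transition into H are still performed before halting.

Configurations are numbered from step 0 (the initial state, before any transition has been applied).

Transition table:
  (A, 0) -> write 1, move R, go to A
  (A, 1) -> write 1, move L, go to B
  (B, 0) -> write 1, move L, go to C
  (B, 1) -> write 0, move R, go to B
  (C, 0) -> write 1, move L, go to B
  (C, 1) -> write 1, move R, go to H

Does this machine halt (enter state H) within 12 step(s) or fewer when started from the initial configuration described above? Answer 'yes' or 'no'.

Step 1: in state A at pos -1, read 0 -> (A,0)->write 1,move R,goto A. Now: state=A, head=0, tape[-4..3]=01110010 (head:     ^)
Step 2: in state A at pos 0, read 0 -> (A,0)->write 1,move R,goto A. Now: state=A, head=1, tape[-4..3]=01111010 (head:      ^)
Step 3: in state A at pos 1, read 0 -> (A,0)->write 1,move R,goto A. Now: state=A, head=2, tape[-4..3]=01111110 (head:       ^)
Step 4: in state A at pos 2, read 1 -> (A,1)->write 1,move L,goto B. Now: state=B, head=1, tape[-4..3]=01111110 (head:      ^)
Step 5: in state B at pos 1, read 1 -> (B,1)->write 0,move R,goto B. Now: state=B, head=2, tape[-4..3]=01111010 (head:       ^)
Step 6: in state B at pos 2, read 1 -> (B,1)->write 0,move R,goto B. Now: state=B, head=3, tape[-4..4]=011110000 (head:        ^)
Step 7: in state B at pos 3, read 0 -> (B,0)->write 1,move L,goto C. Now: state=C, head=2, tape[-4..4]=011110010 (head:       ^)
Step 8: in state C at pos 2, read 0 -> (C,0)->write 1,move L,goto B. Now: state=B, head=1, tape[-4..4]=011110110 (head:      ^)
Step 9: in state B at pos 1, read 0 -> (B,0)->write 1,move L,goto C. Now: state=C, head=0, tape[-4..4]=011111110 (head:     ^)
Step 10: in state C at pos 0, read 1 -> (C,1)->write 1,move R,goto H. Now: state=H, head=1, tape[-4..4]=011111110 (head:      ^)
State H reached at step 10; 10 <= 12 -> yes

Answer: yes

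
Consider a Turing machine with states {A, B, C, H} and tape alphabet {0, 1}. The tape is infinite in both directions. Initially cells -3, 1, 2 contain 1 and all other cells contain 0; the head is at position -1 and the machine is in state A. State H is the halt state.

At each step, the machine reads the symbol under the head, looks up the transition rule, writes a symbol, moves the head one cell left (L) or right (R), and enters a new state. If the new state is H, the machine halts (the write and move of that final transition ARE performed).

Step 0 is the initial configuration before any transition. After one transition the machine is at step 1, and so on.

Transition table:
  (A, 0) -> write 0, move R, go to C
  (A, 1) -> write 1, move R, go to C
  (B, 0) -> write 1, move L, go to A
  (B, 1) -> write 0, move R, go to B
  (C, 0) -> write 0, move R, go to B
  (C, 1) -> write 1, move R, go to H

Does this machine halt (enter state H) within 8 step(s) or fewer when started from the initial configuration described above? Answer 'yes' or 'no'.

Answer: yes

Derivation:
Step 1: in state A at pos -1, read 0 -> (A,0)->write 0,move R,goto C. Now: state=C, head=0, tape[-4..3]=01000110 (head:     ^)
Step 2: in state C at pos 0, read 0 -> (C,0)->write 0,move R,goto B. Now: state=B, head=1, tape[-4..3]=01000110 (head:      ^)
Step 3: in state B at pos 1, read 1 -> (B,1)->write 0,move R,goto B. Now: state=B, head=2, tape[-4..3]=01000010 (head:       ^)
Step 4: in state B at pos 2, read 1 -> (B,1)->write 0,move R,goto B. Now: state=B, head=3, tape[-4..4]=010000000 (head:        ^)
Step 5: in state B at pos 3, read 0 -> (B,0)->write 1,move L,goto A. Now: state=A, head=2, tape[-4..4]=010000010 (head:       ^)
Step 6: in state A at pos 2, read 0 -> (A,0)->write 0,move R,goto C. Now: state=C, head=3, tape[-4..4]=010000010 (head:        ^)
Step 7: in state C at pos 3, read 1 -> (C,1)->write 1,move R,goto H. Now: state=H, head=4, tape[-4..5]=0100000100 (head:         ^)
State H reached at step 7; 7 <= 8 -> yes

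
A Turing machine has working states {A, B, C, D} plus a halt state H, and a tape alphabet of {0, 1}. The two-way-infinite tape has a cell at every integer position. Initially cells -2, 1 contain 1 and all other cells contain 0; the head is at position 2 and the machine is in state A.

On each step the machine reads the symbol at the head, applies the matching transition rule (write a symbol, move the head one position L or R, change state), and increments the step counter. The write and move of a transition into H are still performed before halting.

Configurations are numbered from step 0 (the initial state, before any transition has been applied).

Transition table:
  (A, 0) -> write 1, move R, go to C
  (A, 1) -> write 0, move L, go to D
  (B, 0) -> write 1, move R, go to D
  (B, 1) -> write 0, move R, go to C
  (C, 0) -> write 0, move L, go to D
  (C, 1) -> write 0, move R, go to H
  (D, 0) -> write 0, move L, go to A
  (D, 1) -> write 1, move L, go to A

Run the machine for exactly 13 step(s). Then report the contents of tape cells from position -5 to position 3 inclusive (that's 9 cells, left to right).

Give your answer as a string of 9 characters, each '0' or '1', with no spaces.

Step 1: in state A at pos 2, read 0 -> (A,0)->write 1,move R,goto C. Now: state=C, head=3, tape[-3..4]=01001100 (head:       ^)
Step 2: in state C at pos 3, read 0 -> (C,0)->write 0,move L,goto D. Now: state=D, head=2, tape[-3..4]=01001100 (head:      ^)
Step 3: in state D at pos 2, read 1 -> (D,1)->write 1,move L,goto A. Now: state=A, head=1, tape[-3..4]=01001100 (head:     ^)
Step 4: in state A at pos 1, read 1 -> (A,1)->write 0,move L,goto D. Now: state=D, head=0, tape[-3..4]=01000100 (head:    ^)
Step 5: in state D at pos 0, read 0 -> (D,0)->write 0,move L,goto A. Now: state=A, head=-1, tape[-3..4]=01000100 (head:   ^)
Step 6: in state A at pos -1, read 0 -> (A,0)->write 1,move R,goto C. Now: state=C, head=0, tape[-3..4]=01100100 (head:    ^)
Step 7: in state C at pos 0, read 0 -> (C,0)->write 0,move L,goto D. Now: state=D, head=-1, tape[-3..4]=01100100 (head:   ^)
Step 8: in state D at pos -1, read 1 -> (D,1)->write 1,move L,goto A. Now: state=A, head=-2, tape[-3..4]=01100100 (head:  ^)
Step 9: in state A at pos -2, read 1 -> (A,1)->write 0,move L,goto D. Now: state=D, head=-3, tape[-4..4]=000100100 (head:  ^)
Step 10: in state D at pos -3, read 0 -> (D,0)->write 0,move L,goto A. Now: state=A, head=-4, tape[-5..4]=0000100100 (head:  ^)
Step 11: in state A at pos -4, read 0 -> (A,0)->write 1,move R,goto C. Now: state=C, head=-3, tape[-5..4]=0100100100 (head:   ^)
Step 12: in state C at pos -3, read 0 -> (C,0)->write 0,move L,goto D. Now: state=D, head=-4, tape[-5..4]=0100100100 (head:  ^)
Step 13: in state D at pos -4, read 1 -> (D,1)->write 1,move L,goto A. Now: state=A, head=-5, tape[-6..4]=00100100100 (head:  ^)

Answer: 010010010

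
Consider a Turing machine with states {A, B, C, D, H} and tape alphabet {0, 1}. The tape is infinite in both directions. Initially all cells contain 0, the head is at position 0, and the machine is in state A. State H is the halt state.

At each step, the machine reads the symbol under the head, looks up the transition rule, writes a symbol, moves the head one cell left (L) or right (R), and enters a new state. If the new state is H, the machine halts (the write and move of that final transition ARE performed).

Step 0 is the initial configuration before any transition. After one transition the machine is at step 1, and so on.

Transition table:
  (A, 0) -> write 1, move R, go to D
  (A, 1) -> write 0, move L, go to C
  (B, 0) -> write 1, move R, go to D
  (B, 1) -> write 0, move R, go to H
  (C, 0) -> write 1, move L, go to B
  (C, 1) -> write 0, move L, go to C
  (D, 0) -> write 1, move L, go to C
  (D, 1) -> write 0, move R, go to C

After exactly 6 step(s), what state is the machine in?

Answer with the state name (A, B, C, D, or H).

Step 1: in state A at pos 0, read 0 -> (A,0)->write 1,move R,goto D. Now: state=D, head=1, tape[-1..2]=0100 (head:   ^)
Step 2: in state D at pos 1, read 0 -> (D,0)->write 1,move L,goto C. Now: state=C, head=0, tape[-1..2]=0110 (head:  ^)
Step 3: in state C at pos 0, read 1 -> (C,1)->write 0,move L,goto C. Now: state=C, head=-1, tape[-2..2]=00010 (head:  ^)
Step 4: in state C at pos -1, read 0 -> (C,0)->write 1,move L,goto B. Now: state=B, head=-2, tape[-3..2]=001010 (head:  ^)
Step 5: in state B at pos -2, read 0 -> (B,0)->write 1,move R,goto D. Now: state=D, head=-1, tape[-3..2]=011010 (head:   ^)
Step 6: in state D at pos -1, read 1 -> (D,1)->write 0,move R,goto C. Now: state=C, head=0, tape[-3..2]=010010 (head:    ^)

Answer: C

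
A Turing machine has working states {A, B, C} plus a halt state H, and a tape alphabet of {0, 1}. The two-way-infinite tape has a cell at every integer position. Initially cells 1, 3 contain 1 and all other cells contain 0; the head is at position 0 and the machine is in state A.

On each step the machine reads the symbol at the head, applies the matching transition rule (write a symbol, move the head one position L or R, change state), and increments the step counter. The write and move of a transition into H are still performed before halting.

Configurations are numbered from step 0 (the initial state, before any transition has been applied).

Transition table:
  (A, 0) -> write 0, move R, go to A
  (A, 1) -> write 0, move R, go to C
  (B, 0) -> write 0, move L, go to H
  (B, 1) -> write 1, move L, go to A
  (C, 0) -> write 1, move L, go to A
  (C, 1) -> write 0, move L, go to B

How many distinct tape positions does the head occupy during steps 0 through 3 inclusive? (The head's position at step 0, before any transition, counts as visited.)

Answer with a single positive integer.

Answer: 3

Derivation:
Step 1: in state A at pos 0, read 0 -> (A,0)->write 0,move R,goto A. Now: state=A, head=1, tape[-1..4]=001010 (head:   ^)
Step 2: in state A at pos 1, read 1 -> (A,1)->write 0,move R,goto C. Now: state=C, head=2, tape[-1..4]=000010 (head:    ^)
Step 3: in state C at pos 2, read 0 -> (C,0)->write 1,move L,goto A. Now: state=A, head=1, tape[-1..4]=000110 (head:   ^)
Head positions at steps 0..3: starting at 0, distinct positions visited = {0, 1, 2} -> 3 position(s)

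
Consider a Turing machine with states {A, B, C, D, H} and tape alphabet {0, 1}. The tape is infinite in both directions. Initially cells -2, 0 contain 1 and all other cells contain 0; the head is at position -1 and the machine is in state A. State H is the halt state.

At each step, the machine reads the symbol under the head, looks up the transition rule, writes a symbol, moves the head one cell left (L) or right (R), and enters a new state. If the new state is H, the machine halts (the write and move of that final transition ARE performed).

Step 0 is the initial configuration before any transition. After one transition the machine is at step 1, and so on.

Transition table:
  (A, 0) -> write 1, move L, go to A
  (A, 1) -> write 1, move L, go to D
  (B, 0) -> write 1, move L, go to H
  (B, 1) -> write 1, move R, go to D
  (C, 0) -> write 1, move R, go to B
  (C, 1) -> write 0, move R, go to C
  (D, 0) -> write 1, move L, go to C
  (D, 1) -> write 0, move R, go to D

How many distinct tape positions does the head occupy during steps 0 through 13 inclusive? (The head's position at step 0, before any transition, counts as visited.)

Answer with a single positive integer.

Step 1: in state A at pos -1, read 0 -> (A,0)->write 1,move L,goto A. Now: state=A, head=-2, tape[-3..1]=01110 (head:  ^)
Step 2: in state A at pos -2, read 1 -> (A,1)->write 1,move L,goto D. Now: state=D, head=-3, tape[-4..1]=001110 (head:  ^)
Step 3: in state D at pos -3, read 0 -> (D,0)->write 1,move L,goto C. Now: state=C, head=-4, tape[-5..1]=0011110 (head:  ^)
Step 4: in state C at pos -4, read 0 -> (C,0)->write 1,move R,goto B. Now: state=B, head=-3, tape[-5..1]=0111110 (head:   ^)
Step 5: in state B at pos -3, read 1 -> (B,1)->write 1,move R,goto D. Now: state=D, head=-2, tape[-5..1]=0111110 (head:    ^)
Step 6: in state D at pos -2, read 1 -> (D,1)->write 0,move R,goto D. Now: state=D, head=-1, tape[-5..1]=0110110 (head:     ^)
Step 7: in state D at pos -1, read 1 -> (D,1)->write 0,move R,goto D. Now: state=D, head=0, tape[-5..1]=0110010 (head:      ^)
Step 8: in state D at pos 0, read 1 -> (D,1)->write 0,move R,goto D. Now: state=D, head=1, tape[-5..2]=01100000 (head:       ^)
Step 9: in state D at pos 1, read 0 -> (D,0)->write 1,move L,goto C. Now: state=C, head=0, tape[-5..2]=01100010 (head:      ^)
Step 10: in state C at pos 0, read 0 -> (C,0)->write 1,move R,goto B. Now: state=B, head=1, tape[-5..2]=01100110 (head:       ^)
Step 11: in state B at pos 1, read 1 -> (B,1)->write 1,move R,goto D. Now: state=D, head=2, tape[-5..3]=011001100 (head:        ^)
Step 12: in state D at pos 2, read 0 -> (D,0)->write 1,move L,goto C. Now: state=C, head=1, tape[-5..3]=011001110 (head:       ^)
Step 13: in state C at pos 1, read 1 -> (C,1)->write 0,move R,goto C. Now: state=C, head=2, tape[-5..3]=011001010 (head:        ^)
Head positions at steps 0..13: starting at -1, distinct positions visited = {-4, -3, -2, -1, 0, 1, 2} -> 7 position(s)

Answer: 7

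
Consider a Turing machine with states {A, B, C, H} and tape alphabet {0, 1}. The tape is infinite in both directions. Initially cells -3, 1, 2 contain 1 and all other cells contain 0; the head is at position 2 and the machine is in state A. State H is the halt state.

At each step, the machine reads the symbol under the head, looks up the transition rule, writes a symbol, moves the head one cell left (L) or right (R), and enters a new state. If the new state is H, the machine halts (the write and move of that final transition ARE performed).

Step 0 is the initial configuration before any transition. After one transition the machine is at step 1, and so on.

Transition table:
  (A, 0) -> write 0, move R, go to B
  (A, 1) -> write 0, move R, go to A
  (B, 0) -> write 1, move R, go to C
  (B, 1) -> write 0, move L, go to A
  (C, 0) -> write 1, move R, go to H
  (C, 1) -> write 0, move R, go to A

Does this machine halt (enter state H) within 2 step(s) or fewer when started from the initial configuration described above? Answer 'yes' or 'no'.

Answer: no

Derivation:
Step 1: in state A at pos 2, read 1 -> (A,1)->write 0,move R,goto A. Now: state=A, head=3, tape[-4..4]=010001000 (head:        ^)
Step 2: in state A at pos 3, read 0 -> (A,0)->write 0,move R,goto B. Now: state=B, head=4, tape[-4..5]=0100010000 (head:         ^)
After 2 step(s): state = B (not H) -> not halted within 2 -> no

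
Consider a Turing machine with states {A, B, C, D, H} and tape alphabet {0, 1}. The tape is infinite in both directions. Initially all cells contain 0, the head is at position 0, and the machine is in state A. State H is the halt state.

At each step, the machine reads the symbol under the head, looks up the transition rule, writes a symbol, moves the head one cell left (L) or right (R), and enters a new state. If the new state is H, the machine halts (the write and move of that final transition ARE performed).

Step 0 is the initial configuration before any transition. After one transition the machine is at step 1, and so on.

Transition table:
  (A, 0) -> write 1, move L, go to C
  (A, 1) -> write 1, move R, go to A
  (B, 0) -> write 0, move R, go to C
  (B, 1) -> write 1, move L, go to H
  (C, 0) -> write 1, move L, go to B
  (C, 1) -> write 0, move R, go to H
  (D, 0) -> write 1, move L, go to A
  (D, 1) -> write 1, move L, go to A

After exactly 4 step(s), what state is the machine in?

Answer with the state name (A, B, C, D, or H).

Answer: H

Derivation:
Step 1: in state A at pos 0, read 0 -> (A,0)->write 1,move L,goto C. Now: state=C, head=-1, tape[-2..1]=0010 (head:  ^)
Step 2: in state C at pos -1, read 0 -> (C,0)->write 1,move L,goto B. Now: state=B, head=-2, tape[-3..1]=00110 (head:  ^)
Step 3: in state B at pos -2, read 0 -> (B,0)->write 0,move R,goto C. Now: state=C, head=-1, tape[-3..1]=00110 (head:   ^)
Step 4: in state C at pos -1, read 1 -> (C,1)->write 0,move R,goto H. Now: state=H, head=0, tape[-3..1]=00010 (head:    ^)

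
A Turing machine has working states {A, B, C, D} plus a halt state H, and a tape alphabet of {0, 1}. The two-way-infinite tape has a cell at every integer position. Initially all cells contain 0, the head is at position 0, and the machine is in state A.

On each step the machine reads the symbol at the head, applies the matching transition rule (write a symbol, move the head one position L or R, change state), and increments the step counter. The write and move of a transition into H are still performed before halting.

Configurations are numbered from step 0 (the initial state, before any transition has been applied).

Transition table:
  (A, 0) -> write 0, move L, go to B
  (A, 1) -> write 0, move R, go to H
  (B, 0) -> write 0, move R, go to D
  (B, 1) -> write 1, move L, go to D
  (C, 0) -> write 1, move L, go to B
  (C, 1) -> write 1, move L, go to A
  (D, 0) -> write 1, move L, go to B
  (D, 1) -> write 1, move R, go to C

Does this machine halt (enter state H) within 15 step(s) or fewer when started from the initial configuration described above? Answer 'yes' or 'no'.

Answer: yes

Derivation:
Step 1: in state A at pos 0, read 0 -> (A,0)->write 0,move L,goto B. Now: state=B, head=-1, tape[-2..1]=0000 (head:  ^)
Step 2: in state B at pos -1, read 0 -> (B,0)->write 0,move R,goto D. Now: state=D, head=0, tape[-2..1]=0000 (head:   ^)
Step 3: in state D at pos 0, read 0 -> (D,0)->write 1,move L,goto B. Now: state=B, head=-1, tape[-2..1]=0010 (head:  ^)
Step 4: in state B at pos -1, read 0 -> (B,0)->write 0,move R,goto D. Now: state=D, head=0, tape[-2..1]=0010 (head:   ^)
Step 5: in state D at pos 0, read 1 -> (D,1)->write 1,move R,goto C. Now: state=C, head=1, tape[-2..2]=00100 (head:    ^)
Step 6: in state C at pos 1, read 0 -> (C,0)->write 1,move L,goto B. Now: state=B, head=0, tape[-2..2]=00110 (head:   ^)
Step 7: in state B at pos 0, read 1 -> (B,1)->write 1,move L,goto D. Now: state=D, head=-1, tape[-2..2]=00110 (head:  ^)
Step 8: in state D at pos -1, read 0 -> (D,0)->write 1,move L,goto B. Now: state=B, head=-2, tape[-3..2]=001110 (head:  ^)
Step 9: in state B at pos -2, read 0 -> (B,0)->write 0,move R,goto D. Now: state=D, head=-1, tape[-3..2]=001110 (head:   ^)
Step 10: in state D at pos -1, read 1 -> (D,1)->write 1,move R,goto C. Now: state=C, head=0, tape[-3..2]=001110 (head:    ^)
Step 11: in state C at pos 0, read 1 -> (C,1)->write 1,move L,goto A. Now: state=A, head=-1, tape[-3..2]=001110 (head:   ^)
Step 12: in state A at pos -1, read 1 -> (A,1)->write 0,move R,goto H. Now: state=H, head=0, tape[-3..2]=000110 (head:    ^)
State H reached at step 12; 12 <= 15 -> yes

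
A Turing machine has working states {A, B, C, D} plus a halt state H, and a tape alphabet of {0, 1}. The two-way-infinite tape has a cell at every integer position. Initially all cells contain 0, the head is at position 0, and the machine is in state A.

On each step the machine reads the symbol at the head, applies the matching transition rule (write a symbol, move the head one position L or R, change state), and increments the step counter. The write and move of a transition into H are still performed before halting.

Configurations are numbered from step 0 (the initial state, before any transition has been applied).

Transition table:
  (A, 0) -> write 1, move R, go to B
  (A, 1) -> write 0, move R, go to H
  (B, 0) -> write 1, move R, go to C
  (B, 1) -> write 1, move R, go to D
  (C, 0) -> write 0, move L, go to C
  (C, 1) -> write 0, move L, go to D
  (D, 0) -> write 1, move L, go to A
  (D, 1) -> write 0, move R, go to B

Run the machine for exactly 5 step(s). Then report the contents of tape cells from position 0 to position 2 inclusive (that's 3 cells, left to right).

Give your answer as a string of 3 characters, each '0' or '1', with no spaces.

Answer: 000

Derivation:
Step 1: in state A at pos 0, read 0 -> (A,0)->write 1,move R,goto B. Now: state=B, head=1, tape[-1..2]=0100 (head:   ^)
Step 2: in state B at pos 1, read 0 -> (B,0)->write 1,move R,goto C. Now: state=C, head=2, tape[-1..3]=01100 (head:    ^)
Step 3: in state C at pos 2, read 0 -> (C,0)->write 0,move L,goto C. Now: state=C, head=1, tape[-1..3]=01100 (head:   ^)
Step 4: in state C at pos 1, read 1 -> (C,1)->write 0,move L,goto D. Now: state=D, head=0, tape[-1..3]=01000 (head:  ^)
Step 5: in state D at pos 0, read 1 -> (D,1)->write 0,move R,goto B. Now: state=B, head=1, tape[-1..3]=00000 (head:   ^)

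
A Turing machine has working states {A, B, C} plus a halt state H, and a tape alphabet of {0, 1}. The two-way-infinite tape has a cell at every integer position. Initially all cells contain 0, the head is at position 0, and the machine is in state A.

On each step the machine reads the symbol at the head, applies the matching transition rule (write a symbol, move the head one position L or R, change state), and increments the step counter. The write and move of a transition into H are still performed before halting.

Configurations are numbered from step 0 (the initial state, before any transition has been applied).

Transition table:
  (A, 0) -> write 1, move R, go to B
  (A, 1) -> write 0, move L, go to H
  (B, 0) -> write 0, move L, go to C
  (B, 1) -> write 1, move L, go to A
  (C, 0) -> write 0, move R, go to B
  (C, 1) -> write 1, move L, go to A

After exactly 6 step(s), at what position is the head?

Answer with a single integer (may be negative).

Step 1: in state A at pos 0, read 0 -> (A,0)->write 1,move R,goto B. Now: state=B, head=1, tape[-1..2]=0100 (head:   ^)
Step 2: in state B at pos 1, read 0 -> (B,0)->write 0,move L,goto C. Now: state=C, head=0, tape[-1..2]=0100 (head:  ^)
Step 3: in state C at pos 0, read 1 -> (C,1)->write 1,move L,goto A. Now: state=A, head=-1, tape[-2..2]=00100 (head:  ^)
Step 4: in state A at pos -1, read 0 -> (A,0)->write 1,move R,goto B. Now: state=B, head=0, tape[-2..2]=01100 (head:   ^)
Step 5: in state B at pos 0, read 1 -> (B,1)->write 1,move L,goto A. Now: state=A, head=-1, tape[-2..2]=01100 (head:  ^)
Step 6: in state A at pos -1, read 1 -> (A,1)->write 0,move L,goto H. Now: state=H, head=-2, tape[-3..2]=000100 (head:  ^)

Answer: -2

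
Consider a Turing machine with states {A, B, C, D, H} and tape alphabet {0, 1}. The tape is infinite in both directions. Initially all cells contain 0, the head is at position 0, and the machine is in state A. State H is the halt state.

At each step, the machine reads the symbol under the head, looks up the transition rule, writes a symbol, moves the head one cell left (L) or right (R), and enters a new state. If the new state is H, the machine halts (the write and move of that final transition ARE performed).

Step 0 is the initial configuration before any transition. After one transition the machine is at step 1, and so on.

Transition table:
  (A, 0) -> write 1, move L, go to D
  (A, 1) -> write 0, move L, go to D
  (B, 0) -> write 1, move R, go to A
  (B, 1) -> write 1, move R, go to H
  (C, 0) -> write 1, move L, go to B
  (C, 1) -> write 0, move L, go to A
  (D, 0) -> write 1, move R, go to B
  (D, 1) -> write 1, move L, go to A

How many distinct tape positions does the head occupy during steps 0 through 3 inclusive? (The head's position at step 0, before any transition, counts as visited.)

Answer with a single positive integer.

Answer: 3

Derivation:
Step 1: in state A at pos 0, read 0 -> (A,0)->write 1,move L,goto D. Now: state=D, head=-1, tape[-2..1]=0010 (head:  ^)
Step 2: in state D at pos -1, read 0 -> (D,0)->write 1,move R,goto B. Now: state=B, head=0, tape[-2..1]=0110 (head:   ^)
Step 3: in state B at pos 0, read 1 -> (B,1)->write 1,move R,goto H. Now: state=H, head=1, tape[-2..2]=01100 (head:    ^)
Head positions at steps 0..3: starting at 0, distinct positions visited = {-1, 0, 1} -> 3 position(s)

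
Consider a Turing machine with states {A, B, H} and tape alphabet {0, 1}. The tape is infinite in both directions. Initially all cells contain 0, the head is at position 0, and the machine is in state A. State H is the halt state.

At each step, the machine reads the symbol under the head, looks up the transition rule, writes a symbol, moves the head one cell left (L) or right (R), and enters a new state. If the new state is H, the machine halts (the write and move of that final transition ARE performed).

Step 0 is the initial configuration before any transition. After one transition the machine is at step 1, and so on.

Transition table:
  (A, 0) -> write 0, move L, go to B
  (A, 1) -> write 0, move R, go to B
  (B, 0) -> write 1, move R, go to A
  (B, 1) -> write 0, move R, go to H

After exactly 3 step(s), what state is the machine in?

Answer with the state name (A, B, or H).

Answer: B

Derivation:
Step 1: in state A at pos 0, read 0 -> (A,0)->write 0,move L,goto B. Now: state=B, head=-1, tape[-2..1]=0000 (head:  ^)
Step 2: in state B at pos -1, read 0 -> (B,0)->write 1,move R,goto A. Now: state=A, head=0, tape[-2..1]=0100 (head:   ^)
Step 3: in state A at pos 0, read 0 -> (A,0)->write 0,move L,goto B. Now: state=B, head=-1, tape[-2..1]=0100 (head:  ^)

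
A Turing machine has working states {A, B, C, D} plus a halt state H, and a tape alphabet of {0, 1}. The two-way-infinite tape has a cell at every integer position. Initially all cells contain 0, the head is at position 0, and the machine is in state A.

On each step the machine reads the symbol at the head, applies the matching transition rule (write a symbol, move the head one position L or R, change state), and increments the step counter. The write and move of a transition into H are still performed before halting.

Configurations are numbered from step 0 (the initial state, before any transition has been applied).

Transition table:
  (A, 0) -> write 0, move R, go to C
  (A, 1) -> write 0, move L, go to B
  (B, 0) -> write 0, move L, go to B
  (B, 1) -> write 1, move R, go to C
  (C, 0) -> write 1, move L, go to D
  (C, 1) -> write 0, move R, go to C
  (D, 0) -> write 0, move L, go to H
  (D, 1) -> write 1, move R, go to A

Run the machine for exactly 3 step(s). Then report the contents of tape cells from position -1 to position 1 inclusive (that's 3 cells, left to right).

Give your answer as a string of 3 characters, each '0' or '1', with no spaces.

Answer: 001

Derivation:
Step 1: in state A at pos 0, read 0 -> (A,0)->write 0,move R,goto C. Now: state=C, head=1, tape[-1..2]=0000 (head:   ^)
Step 2: in state C at pos 1, read 0 -> (C,0)->write 1,move L,goto D. Now: state=D, head=0, tape[-1..2]=0010 (head:  ^)
Step 3: in state D at pos 0, read 0 -> (D,0)->write 0,move L,goto H. Now: state=H, head=-1, tape[-2..2]=00010 (head:  ^)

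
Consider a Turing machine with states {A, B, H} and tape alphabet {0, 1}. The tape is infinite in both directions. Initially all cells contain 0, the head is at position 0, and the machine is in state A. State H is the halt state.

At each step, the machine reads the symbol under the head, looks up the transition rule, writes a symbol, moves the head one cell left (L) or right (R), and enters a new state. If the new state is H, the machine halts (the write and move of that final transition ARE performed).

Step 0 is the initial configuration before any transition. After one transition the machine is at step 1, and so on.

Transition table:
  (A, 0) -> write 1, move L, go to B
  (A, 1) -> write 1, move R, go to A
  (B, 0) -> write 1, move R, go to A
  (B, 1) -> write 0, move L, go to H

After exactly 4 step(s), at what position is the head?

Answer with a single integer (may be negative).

Step 1: in state A at pos 0, read 0 -> (A,0)->write 1,move L,goto B. Now: state=B, head=-1, tape[-2..1]=0010 (head:  ^)
Step 2: in state B at pos -1, read 0 -> (B,0)->write 1,move R,goto A. Now: state=A, head=0, tape[-2..1]=0110 (head:   ^)
Step 3: in state A at pos 0, read 1 -> (A,1)->write 1,move R,goto A. Now: state=A, head=1, tape[-2..2]=01100 (head:    ^)
Step 4: in state A at pos 1, read 0 -> (A,0)->write 1,move L,goto B. Now: state=B, head=0, tape[-2..2]=01110 (head:   ^)

Answer: 0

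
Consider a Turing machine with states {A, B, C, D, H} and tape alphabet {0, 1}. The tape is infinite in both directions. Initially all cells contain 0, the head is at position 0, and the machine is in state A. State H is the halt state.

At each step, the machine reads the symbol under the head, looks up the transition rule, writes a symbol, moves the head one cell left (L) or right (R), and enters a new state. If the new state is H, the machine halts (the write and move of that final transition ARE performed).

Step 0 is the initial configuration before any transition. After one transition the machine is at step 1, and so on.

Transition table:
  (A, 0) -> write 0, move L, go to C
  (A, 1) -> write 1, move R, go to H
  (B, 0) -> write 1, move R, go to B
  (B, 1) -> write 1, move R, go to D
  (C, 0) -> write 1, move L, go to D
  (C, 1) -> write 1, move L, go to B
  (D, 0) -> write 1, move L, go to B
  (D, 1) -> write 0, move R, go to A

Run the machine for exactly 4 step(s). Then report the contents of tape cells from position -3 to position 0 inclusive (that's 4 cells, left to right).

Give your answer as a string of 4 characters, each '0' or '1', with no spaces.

Answer: 1110

Derivation:
Step 1: in state A at pos 0, read 0 -> (A,0)->write 0,move L,goto C. Now: state=C, head=-1, tape[-2..1]=0000 (head:  ^)
Step 2: in state C at pos -1, read 0 -> (C,0)->write 1,move L,goto D. Now: state=D, head=-2, tape[-3..1]=00100 (head:  ^)
Step 3: in state D at pos -2, read 0 -> (D,0)->write 1,move L,goto B. Now: state=B, head=-3, tape[-4..1]=001100 (head:  ^)
Step 4: in state B at pos -3, read 0 -> (B,0)->write 1,move R,goto B. Now: state=B, head=-2, tape[-4..1]=011100 (head:   ^)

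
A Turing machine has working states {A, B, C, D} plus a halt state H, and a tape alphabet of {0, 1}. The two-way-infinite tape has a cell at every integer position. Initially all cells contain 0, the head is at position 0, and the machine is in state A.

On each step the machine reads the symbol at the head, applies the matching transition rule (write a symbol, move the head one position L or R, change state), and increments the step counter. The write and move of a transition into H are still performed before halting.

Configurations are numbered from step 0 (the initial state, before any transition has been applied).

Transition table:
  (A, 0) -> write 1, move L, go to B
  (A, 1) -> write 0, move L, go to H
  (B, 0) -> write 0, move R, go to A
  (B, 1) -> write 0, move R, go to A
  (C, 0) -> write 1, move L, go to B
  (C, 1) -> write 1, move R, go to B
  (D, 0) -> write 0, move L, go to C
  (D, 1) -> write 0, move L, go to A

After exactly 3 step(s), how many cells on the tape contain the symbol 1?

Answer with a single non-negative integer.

Answer: 0

Derivation:
Step 1: in state A at pos 0, read 0 -> (A,0)->write 1,move L,goto B. Now: state=B, head=-1, tape[-2..1]=0010 (head:  ^)
Step 2: in state B at pos -1, read 0 -> (B,0)->write 0,move R,goto A. Now: state=A, head=0, tape[-2..1]=0010 (head:   ^)
Step 3: in state A at pos 0, read 1 -> (A,1)->write 0,move L,goto H. Now: state=H, head=-1, tape[-2..1]=0000 (head:  ^)
No cell contains 1 after step 3 -> 0 cell(s)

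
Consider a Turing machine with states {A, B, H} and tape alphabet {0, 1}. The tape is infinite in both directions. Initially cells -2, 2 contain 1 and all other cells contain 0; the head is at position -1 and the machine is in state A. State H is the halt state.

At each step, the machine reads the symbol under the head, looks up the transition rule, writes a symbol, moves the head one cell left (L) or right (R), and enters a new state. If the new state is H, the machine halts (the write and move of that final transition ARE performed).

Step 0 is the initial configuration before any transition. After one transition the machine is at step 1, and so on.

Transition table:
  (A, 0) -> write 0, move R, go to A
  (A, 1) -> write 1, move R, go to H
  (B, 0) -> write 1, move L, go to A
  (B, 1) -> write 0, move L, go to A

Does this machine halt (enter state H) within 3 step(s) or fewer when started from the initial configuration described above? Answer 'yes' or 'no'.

Answer: no

Derivation:
Step 1: in state A at pos -1, read 0 -> (A,0)->write 0,move R,goto A. Now: state=A, head=0, tape[-3..3]=0100010 (head:    ^)
Step 2: in state A at pos 0, read 0 -> (A,0)->write 0,move R,goto A. Now: state=A, head=1, tape[-3..3]=0100010 (head:     ^)
Step 3: in state A at pos 1, read 0 -> (A,0)->write 0,move R,goto A. Now: state=A, head=2, tape[-3..3]=0100010 (head:      ^)
After 3 step(s): state = A (not H) -> not halted within 3 -> no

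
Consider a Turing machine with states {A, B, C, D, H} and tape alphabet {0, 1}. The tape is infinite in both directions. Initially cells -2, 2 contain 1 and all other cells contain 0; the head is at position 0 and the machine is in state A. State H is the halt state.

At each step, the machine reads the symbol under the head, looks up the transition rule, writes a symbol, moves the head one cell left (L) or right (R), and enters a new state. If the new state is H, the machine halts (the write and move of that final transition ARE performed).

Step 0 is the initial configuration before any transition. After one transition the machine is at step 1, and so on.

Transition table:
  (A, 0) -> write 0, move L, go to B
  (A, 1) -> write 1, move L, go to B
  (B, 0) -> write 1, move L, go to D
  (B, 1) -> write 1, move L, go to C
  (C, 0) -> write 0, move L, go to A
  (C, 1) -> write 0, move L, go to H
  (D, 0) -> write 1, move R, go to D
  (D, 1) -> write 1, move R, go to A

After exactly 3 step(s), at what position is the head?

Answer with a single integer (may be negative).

Step 1: in state A at pos 0, read 0 -> (A,0)->write 0,move L,goto B. Now: state=B, head=-1, tape[-3..3]=0100010 (head:   ^)
Step 2: in state B at pos -1, read 0 -> (B,0)->write 1,move L,goto D. Now: state=D, head=-2, tape[-3..3]=0110010 (head:  ^)
Step 3: in state D at pos -2, read 1 -> (D,1)->write 1,move R,goto A. Now: state=A, head=-1, tape[-3..3]=0110010 (head:   ^)

Answer: -1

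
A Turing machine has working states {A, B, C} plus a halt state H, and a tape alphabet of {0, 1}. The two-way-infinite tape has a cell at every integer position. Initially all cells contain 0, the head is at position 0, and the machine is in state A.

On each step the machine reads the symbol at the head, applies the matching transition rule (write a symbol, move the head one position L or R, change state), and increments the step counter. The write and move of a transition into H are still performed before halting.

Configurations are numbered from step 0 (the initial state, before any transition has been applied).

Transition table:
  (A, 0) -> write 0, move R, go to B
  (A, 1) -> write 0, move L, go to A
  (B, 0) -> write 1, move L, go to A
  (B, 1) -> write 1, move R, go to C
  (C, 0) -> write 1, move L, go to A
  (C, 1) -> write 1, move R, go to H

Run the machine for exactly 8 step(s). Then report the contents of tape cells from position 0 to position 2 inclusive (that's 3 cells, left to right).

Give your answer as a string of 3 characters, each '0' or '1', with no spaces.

Step 1: in state A at pos 0, read 0 -> (A,0)->write 0,move R,goto B. Now: state=B, head=1, tape[-1..2]=0000 (head:   ^)
Step 2: in state B at pos 1, read 0 -> (B,0)->write 1,move L,goto A. Now: state=A, head=0, tape[-1..2]=0010 (head:  ^)
Step 3: in state A at pos 0, read 0 -> (A,0)->write 0,move R,goto B. Now: state=B, head=1, tape[-1..2]=0010 (head:   ^)
Step 4: in state B at pos 1, read 1 -> (B,1)->write 1,move R,goto C. Now: state=C, head=2, tape[-1..3]=00100 (head:    ^)
Step 5: in state C at pos 2, read 0 -> (C,0)->write 1,move L,goto A. Now: state=A, head=1, tape[-1..3]=00110 (head:   ^)
Step 6: in state A at pos 1, read 1 -> (A,1)->write 0,move L,goto A. Now: state=A, head=0, tape[-1..3]=00010 (head:  ^)
Step 7: in state A at pos 0, read 0 -> (A,0)->write 0,move R,goto B. Now: state=B, head=1, tape[-1..3]=00010 (head:   ^)
Step 8: in state B at pos 1, read 0 -> (B,0)->write 1,move L,goto A. Now: state=A, head=0, tape[-1..3]=00110 (head:  ^)

Answer: 011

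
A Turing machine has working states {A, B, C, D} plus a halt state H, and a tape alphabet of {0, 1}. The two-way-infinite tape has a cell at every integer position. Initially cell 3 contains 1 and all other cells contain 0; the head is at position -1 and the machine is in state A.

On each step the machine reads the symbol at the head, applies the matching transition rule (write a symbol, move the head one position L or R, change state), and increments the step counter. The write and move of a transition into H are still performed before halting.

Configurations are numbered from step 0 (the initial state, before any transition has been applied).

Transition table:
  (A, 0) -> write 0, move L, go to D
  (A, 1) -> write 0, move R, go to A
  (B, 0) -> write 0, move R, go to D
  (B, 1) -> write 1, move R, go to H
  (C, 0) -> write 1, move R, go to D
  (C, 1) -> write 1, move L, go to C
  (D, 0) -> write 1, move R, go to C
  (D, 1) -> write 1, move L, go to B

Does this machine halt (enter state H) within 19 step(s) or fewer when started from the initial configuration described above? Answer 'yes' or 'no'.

Step 1: in state A at pos -1, read 0 -> (A,0)->write 0,move L,goto D. Now: state=D, head=-2, tape[-3..4]=00000010 (head:  ^)
Step 2: in state D at pos -2, read 0 -> (D,0)->write 1,move R,goto C. Now: state=C, head=-1, tape[-3..4]=01000010 (head:   ^)
Step 3: in state C at pos -1, read 0 -> (C,0)->write 1,move R,goto D. Now: state=D, head=0, tape[-3..4]=01100010 (head:    ^)
Step 4: in state D at pos 0, read 0 -> (D,0)->write 1,move R,goto C. Now: state=C, head=1, tape[-3..4]=01110010 (head:     ^)
Step 5: in state C at pos 1, read 0 -> (C,0)->write 1,move R,goto D. Now: state=D, head=2, tape[-3..4]=01111010 (head:      ^)
Step 6: in state D at pos 2, read 0 -> (D,0)->write 1,move R,goto C. Now: state=C, head=3, tape[-3..4]=01111110 (head:       ^)
Step 7: in state C at pos 3, read 1 -> (C,1)->write 1,move L,goto C. Now: state=C, head=2, tape[-3..4]=01111110 (head:      ^)
Step 8: in state C at pos 2, read 1 -> (C,1)->write 1,move L,goto C. Now: state=C, head=1, tape[-3..4]=01111110 (head:     ^)
Step 9: in state C at pos 1, read 1 -> (C,1)->write 1,move L,goto C. Now: state=C, head=0, tape[-3..4]=01111110 (head:    ^)
Step 10: in state C at pos 0, read 1 -> (C,1)->write 1,move L,goto C. Now: state=C, head=-1, tape[-3..4]=01111110 (head:   ^)
Step 11: in state C at pos -1, read 1 -> (C,1)->write 1,move L,goto C. Now: state=C, head=-2, tape[-3..4]=01111110 (head:  ^)
Step 12: in state C at pos -2, read 1 -> (C,1)->write 1,move L,goto C. Now: state=C, head=-3, tape[-4..4]=001111110 (head:  ^)
Step 13: in state C at pos -3, read 0 -> (C,0)->write 1,move R,goto D. Now: state=D, head=-2, tape[-4..4]=011111110 (head:   ^)
Step 14: in state D at pos -2, read 1 -> (D,1)->write 1,move L,goto B. Now: state=B, head=-3, tape[-4..4]=011111110 (head:  ^)
Step 15: in state B at pos -3, read 1 -> (B,1)->write 1,move R,goto H. Now: state=H, head=-2, tape[-4..4]=011111110 (head:   ^)
State H reached at step 15; 15 <= 19 -> yes

Answer: yes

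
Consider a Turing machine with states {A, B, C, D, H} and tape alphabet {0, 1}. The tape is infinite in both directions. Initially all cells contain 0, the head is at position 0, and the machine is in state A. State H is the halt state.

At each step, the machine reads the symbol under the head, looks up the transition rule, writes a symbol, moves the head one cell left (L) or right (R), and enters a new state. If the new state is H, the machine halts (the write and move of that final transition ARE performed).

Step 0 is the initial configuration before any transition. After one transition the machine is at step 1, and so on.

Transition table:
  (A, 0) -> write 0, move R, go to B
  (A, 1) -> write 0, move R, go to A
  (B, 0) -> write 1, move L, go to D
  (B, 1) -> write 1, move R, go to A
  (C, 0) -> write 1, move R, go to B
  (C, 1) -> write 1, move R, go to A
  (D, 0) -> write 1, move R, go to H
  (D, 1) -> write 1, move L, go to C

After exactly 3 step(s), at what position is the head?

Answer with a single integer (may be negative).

Step 1: in state A at pos 0, read 0 -> (A,0)->write 0,move R,goto B. Now: state=B, head=1, tape[-1..2]=0000 (head:   ^)
Step 2: in state B at pos 1, read 0 -> (B,0)->write 1,move L,goto D. Now: state=D, head=0, tape[-1..2]=0010 (head:  ^)
Step 3: in state D at pos 0, read 0 -> (D,0)->write 1,move R,goto H. Now: state=H, head=1, tape[-1..2]=0110 (head:   ^)

Answer: 1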